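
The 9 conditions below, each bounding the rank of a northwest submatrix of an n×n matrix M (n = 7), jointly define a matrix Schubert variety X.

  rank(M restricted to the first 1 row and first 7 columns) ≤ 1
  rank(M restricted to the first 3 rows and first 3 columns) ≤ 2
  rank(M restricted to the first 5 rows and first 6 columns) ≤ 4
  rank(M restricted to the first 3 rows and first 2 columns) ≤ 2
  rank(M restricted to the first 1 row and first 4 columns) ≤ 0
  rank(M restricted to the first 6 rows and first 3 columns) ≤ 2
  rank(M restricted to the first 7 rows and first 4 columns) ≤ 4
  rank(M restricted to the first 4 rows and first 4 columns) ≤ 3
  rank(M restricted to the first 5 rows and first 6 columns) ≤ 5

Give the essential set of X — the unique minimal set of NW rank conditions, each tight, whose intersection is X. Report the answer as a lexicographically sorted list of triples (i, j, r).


Computing R[i][j] = min implied NW-rank bound (n=7, 9 conditions):

  i=1: 0  0  0  0  1  1  1
  i=2: 1  1  1  1  2  2  2
  i=3: 1  2  2  2  3  3  3
  i=4: 1  2  2  3  4  4  4
  i=5: 1  2  2  3  4  4  5
  i=6: 1  2  2  3  4  5  6
  i=7: 1  2  3  4  5  6  7

hence w(1..7) = (5, 1, 2, 4, 7, 6, 3).

|D(w)|=8, |Ess(w)|=3:

[(1, 4, 0), (5, 6, 4), (6, 3, 2)]


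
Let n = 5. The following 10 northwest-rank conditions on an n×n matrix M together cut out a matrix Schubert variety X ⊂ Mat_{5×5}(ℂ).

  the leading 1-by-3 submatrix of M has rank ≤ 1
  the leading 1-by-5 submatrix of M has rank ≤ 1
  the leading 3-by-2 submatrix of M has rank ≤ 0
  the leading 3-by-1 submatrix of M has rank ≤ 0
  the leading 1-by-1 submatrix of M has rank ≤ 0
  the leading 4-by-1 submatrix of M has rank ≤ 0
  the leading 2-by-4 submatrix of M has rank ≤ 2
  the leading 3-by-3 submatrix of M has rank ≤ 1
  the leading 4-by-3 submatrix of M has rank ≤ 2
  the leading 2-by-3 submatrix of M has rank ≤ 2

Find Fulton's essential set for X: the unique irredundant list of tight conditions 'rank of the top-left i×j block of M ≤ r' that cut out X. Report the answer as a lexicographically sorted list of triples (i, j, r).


The tightest implied rank at each (i,j), from the 10 conditions:

  R[1]: 0  0  1  1  1
  R[2]: 0  0  1  2  2
  R[3]: 0  0  1  2  3
  R[4]: 0  1  2  3  4
  R[5]: 1  2  3  4  5

hence w(1..5) = (3, 4, 5, 2, 1).

ℓ(w)=7; the 2 essential cells (i,j,r):

[(3, 2, 0), (4, 1, 0)]


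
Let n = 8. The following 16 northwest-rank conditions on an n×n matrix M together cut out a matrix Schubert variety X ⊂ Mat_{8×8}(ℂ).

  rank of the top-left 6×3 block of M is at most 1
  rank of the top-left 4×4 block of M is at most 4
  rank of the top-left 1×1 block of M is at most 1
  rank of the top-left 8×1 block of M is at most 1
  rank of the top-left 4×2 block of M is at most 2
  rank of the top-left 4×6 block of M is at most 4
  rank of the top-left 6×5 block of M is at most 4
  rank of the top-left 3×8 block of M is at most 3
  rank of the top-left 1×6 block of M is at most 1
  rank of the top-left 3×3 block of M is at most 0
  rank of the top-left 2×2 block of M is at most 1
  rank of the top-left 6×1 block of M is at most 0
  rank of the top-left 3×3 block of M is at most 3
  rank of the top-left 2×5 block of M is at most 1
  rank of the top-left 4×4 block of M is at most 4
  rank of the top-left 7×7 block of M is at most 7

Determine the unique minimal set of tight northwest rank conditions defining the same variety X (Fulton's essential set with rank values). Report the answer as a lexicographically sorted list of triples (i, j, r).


Reconstructing r_w from the 16 given conditions:

  i=1: 0  0  0  1  1  1  1  1
  i=2: 0  0  0  1  1  2  2  2
  i=3: 0  0  0  1  2  3  3  3
  i=4: 0  1  1  2  3  4  4  4
  i=5: 0  1  1  2  3  4  5  5
  i=6: 0  1  1  2  3  4  5  6
  i=7: 1  2  2  3  4  5  6  7
  i=8: 1  2  3  4  5  6  7  8

so w = (4, 6, 5, 2, 7, 8, 1, 3).

|D(w)|=15, |Ess(w)|=4:

[(2, 5, 1), (3, 3, 0), (6, 1, 0), (6, 3, 1)]


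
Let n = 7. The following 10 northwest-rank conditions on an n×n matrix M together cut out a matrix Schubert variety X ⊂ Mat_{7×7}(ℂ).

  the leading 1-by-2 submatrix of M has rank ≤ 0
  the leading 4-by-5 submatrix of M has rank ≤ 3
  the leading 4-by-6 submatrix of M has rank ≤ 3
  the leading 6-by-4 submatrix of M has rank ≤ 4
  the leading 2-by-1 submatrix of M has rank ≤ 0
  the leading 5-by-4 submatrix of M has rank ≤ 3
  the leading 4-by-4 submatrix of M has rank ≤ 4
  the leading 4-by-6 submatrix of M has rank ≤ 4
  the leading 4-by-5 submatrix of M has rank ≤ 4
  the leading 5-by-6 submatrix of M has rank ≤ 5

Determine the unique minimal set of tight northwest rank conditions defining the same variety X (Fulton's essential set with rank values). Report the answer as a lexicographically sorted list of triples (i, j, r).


Recovering R(i,j) via the rank-extension bound from the 10 conditions:

  R[1]: 0 | 0 | 1 | 1 | 1 | 1 | 1
  R[2]: 0 | 1 | 2 | 2 | 2 | 2 | 2
  R[3]: 1 | 2 | 3 | 3 | 3 | 3 | 3
  R[4]: 1 | 2 | 3 | 3 | 3 | 3 | 4
  R[5]: 1 | 2 | 3 | 3 | 4 | 4 | 5
  R[6]: 1 | 2 | 3 | 4 | 5 | 5 | 6
  R[7]: 1 | 2 | 3 | 4 | 5 | 6 | 7

second differences of R give the permutation w = (3, 2, 1, 7, 5, 4, 6).

ℓ(w)=7; the 4 essential cells (i,j,r):

[(1, 2, 0), (2, 1, 0), (4, 6, 3), (5, 4, 3)]


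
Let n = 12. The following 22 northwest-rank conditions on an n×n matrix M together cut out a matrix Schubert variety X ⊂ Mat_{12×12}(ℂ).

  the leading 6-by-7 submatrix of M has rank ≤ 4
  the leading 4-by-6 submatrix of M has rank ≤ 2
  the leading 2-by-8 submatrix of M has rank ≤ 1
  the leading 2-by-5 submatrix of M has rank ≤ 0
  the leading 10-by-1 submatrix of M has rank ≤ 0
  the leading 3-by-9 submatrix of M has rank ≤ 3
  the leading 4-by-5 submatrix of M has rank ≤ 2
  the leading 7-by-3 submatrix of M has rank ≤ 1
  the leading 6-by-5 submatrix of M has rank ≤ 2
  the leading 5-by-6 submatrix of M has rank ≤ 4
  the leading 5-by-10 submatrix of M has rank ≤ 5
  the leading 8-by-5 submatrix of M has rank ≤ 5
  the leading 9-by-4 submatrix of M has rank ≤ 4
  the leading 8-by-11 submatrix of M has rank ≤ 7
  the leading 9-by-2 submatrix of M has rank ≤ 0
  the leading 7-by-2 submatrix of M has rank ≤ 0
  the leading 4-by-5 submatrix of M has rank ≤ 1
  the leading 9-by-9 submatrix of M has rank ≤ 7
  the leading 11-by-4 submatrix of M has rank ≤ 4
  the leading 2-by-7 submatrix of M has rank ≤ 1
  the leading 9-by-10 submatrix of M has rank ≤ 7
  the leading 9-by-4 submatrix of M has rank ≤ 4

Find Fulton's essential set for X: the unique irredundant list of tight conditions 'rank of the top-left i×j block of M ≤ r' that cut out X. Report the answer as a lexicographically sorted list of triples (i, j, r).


The tightest implied rank at each (i,j), from the 22 conditions:

  R[1]: 0, 0, 0, 0, 0, 1, 1, 1, 1, 1, 1, 1
  R[2]: 0, 0, 0, 0, 0, 1, 1, 1, 2, 2, 2, 2
  R[3]: 0, 0, 1, 1, 1, 2, 2, 2, 3, 3, 3, 3
  R[4]: 0, 0, 1, 1, 1, 2, 3, 3, 4, 4, 4, 4
  R[5]: 0, 0, 1, 2, 2, 3, 4, 4, 5, 5, 5, 5
  R[6]: 0, 0, 1, 2, 2, 3, 4, 5, 6, 6, 6, 6
  R[7]: 0, 0, 1, 2, 3, 4, 5, 6, 7, 7, 7, 7
  R[8]: 0, 0, 1, 2, 3, 4, 5, 6, 7, 7, 7, 8
  R[9]: 0, 0, 1, 2, 3, 4, 5, 6, 7, 7, 8, 9
  R[10]: 0, 1, 2, 3, 4, 5, 6, 7, 8, 8, 9, 10
  R[11]: 1, 2, 3, 4, 5, 6, 7, 8, 9, 9, 10, 11
  R[12]: 1, 2, 3, 4, 5, 6, 7, 8, 9, 10, 11, 12

second differences of R give the permutation w = (6, 9, 3, 7, 4, 8, 5, 12, 11, 2, 1, 10).

8 SE-corners of the 33-cell Rothe diagram give Ess(w):

[(2, 5, 0), (2, 8, 1), (4, 5, 1), (6, 5, 2), (8, 11, 7), (9, 2, 0), (9, 10, 7), (10, 1, 0)]


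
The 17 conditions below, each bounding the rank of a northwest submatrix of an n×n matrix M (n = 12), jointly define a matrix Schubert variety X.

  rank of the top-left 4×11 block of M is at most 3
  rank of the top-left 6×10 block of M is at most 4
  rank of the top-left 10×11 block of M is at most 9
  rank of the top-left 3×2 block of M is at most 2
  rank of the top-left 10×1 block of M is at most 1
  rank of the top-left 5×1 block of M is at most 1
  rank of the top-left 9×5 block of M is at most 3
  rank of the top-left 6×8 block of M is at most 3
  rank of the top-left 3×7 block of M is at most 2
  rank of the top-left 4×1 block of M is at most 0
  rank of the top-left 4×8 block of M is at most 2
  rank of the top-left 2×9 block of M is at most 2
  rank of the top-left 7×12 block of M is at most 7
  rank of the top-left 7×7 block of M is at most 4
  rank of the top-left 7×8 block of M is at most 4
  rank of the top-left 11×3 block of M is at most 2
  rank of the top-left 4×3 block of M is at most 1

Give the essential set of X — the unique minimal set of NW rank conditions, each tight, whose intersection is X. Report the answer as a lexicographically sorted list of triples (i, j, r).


Rank table r_w(12×12) implied by the 17 constraints:

  0  1  1  1  1  1  1  1  1  1  1  1
  0  1  1  2  2  2  2  2  2  2  2  2
  0  1  1  2  2  2  2  2  3  3  3  3
  0  1  1  2  2  2  2  2  3  3  3  4
  1  2  2  3  3  3  3  3  4  4  4  5
  1  2  2  3  3  3  3  3  4  4  5  6
  1  2  2  3  3  4  4  4  5  5  6  7
  1  2  2  3  3  4  5  5  6  6  7  8
  1  2  2  3  3  4  5  6  7  7  8  9
  1  2  2  3  4  5  6  7  8  8  9  10
  1  2  2  3  4  5  6  7  8  9  10  11
  1  2  3  4  5  6  7  8  9  10  11  12

the unique w with this rank table is (2, 4, 9, 12, 1, 11, 6, 7, 8, 5, 10, 3).

8 SE-corners of the 31-cell Rothe diagram give Ess(w):

[(4, 1, 0), (4, 3, 1), (4, 8, 2), (4, 11, 3), (6, 8, 3), (6, 10, 4), (9, 5, 3), (11, 3, 2)]


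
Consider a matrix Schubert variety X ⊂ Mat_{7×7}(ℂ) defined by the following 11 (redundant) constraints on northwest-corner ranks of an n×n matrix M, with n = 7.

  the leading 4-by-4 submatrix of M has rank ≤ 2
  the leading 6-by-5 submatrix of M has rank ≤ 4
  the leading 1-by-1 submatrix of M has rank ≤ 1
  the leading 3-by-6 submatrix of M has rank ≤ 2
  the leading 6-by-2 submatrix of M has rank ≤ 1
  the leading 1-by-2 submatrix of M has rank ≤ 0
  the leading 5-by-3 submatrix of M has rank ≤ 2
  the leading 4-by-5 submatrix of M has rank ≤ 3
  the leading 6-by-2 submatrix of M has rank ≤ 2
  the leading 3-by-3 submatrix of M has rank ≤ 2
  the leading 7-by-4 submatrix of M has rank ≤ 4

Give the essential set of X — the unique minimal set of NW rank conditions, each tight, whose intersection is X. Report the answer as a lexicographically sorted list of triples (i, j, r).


The tightest implied rank at each (i,j), from the 11 conditions:

  i=1: 0  0  1  1  1  1  1
  i=2: 1  1  2  2  2  2  2
  i=3: 1  1  2  2  2  2  3
  i=4: 1  1  2  2  3  3  4
  i=5: 1  1  2  3  4  4  5
  i=6: 1  1  2  3  4  5  6
  i=7: 1  2  3  4  5  6  7

reading off 1-entries of Δ²R: w = (3, 1, 7, 5, 4, 6, 2).

Rothe diagram D(w) (10 cells), 4 SE-corners (essential conditions):

[(1, 2, 0), (3, 6, 2), (4, 4, 2), (6, 2, 1)]


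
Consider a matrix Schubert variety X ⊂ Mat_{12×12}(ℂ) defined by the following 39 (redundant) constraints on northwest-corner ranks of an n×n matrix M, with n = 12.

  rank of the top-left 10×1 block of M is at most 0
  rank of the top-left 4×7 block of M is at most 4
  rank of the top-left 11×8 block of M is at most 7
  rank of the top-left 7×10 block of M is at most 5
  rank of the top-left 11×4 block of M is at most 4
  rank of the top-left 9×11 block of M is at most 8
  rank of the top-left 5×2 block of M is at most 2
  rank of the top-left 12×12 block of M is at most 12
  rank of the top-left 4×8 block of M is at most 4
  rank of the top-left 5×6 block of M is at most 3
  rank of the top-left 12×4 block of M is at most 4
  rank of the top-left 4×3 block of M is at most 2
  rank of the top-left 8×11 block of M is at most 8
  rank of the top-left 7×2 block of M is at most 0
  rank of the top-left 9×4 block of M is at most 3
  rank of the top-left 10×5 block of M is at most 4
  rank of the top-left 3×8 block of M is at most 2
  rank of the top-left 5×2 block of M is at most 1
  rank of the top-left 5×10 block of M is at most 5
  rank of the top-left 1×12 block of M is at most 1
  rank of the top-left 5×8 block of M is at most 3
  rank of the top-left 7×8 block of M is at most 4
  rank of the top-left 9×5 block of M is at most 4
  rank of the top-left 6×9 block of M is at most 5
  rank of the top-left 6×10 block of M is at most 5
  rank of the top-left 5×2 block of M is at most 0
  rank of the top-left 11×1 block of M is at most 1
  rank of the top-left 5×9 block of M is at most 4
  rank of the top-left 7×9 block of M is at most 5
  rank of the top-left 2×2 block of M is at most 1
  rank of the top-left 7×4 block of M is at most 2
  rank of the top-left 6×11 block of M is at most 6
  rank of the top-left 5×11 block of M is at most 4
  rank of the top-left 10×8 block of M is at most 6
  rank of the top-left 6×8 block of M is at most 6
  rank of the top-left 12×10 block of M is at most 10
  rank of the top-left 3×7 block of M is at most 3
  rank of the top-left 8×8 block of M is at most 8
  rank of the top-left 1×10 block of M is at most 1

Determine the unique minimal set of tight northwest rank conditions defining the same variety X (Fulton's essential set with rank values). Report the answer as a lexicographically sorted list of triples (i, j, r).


The tightest implied rank at each (i,j), from the 39 conditions:

  R[1]: 0, 0, 1, 1, 1, 1, 1, 1, 1, 1, 1, 1
  R[2]: 0, 0, 1, 2, 2, 2, 2, 2, 2, 2, 2, 2
  R[3]: 0, 0, 1, 2, 2, 2, 2, 2, 3, 3, 3, 3
  R[4]: 0, 0, 1, 2, 3, 3, 3, 3, 4, 4, 4, 4
  R[5]: 0, 0, 1, 2, 3, 3, 3, 3, 4, 4, 4, 5
  R[6]: 0, 0, 1, 2, 3, 4, 4, 4, 5, 5, 5, 6
  R[7]: 0, 0, 1, 2, 3, 4, 4, 4, 5, 5, 6, 7
  R[8]: 0, 1, 2, 3, 4, 5, 5, 5, 6, 6, 7, 8
  R[9]: 0, 1, 2, 3, 4, 5, 6, 6, 7, 7, 8, 9
  R[10]: 0, 1, 2, 3, 4, 5, 6, 6, 7, 8, 9, 10
  R[11]: 1, 2, 3, 4, 5, 6, 7, 7, 8, 9, 10, 11
  R[12]: 1, 2, 3, 4, 5, 6, 7, 8, 9, 10, 11, 12

hence w(1..12) = (3, 4, 9, 5, 12, 6, 11, 2, 7, 10, 1, 8).

Fulton essential set (8 of the 30 Rothe cells):

[(3, 8, 2), (5, 8, 3), (5, 11, 4), (7, 2, 0), (7, 8, 4), (7, 10, 5), (10, 1, 0), (10, 8, 6)]


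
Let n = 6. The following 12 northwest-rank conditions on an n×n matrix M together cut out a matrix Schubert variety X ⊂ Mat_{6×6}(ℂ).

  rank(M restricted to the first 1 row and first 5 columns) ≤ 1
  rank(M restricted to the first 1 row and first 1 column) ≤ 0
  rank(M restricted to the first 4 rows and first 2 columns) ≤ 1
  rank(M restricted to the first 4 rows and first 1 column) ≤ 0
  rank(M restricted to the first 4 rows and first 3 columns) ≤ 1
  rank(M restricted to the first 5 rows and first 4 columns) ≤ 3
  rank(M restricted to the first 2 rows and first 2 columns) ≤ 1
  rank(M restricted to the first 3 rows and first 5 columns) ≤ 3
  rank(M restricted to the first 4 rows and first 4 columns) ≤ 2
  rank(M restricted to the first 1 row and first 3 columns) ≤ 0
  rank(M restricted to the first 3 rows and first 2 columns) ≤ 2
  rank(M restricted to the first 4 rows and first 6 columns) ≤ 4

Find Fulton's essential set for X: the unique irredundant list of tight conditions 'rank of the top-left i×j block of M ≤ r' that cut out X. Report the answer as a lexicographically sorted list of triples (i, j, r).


Computing R[i][j] = min implied NW-rank bound (n=6, 12 conditions):

  R[1]: 0  0  0  1  1  1
  R[2]: 0  1  1  2  2  2
  R[3]: 0  1  1  2  3  3
  R[4]: 0  1  1  2  3  4
  R[5]: 1  2  2  3  4  5
  R[6]: 1  2  3  4  5  6

second differences of R give the permutation w = (4, 2, 5, 6, 1, 3).

D(w) has 8 cells with 3 SE-corners; essential set:

[(1, 3, 0), (4, 1, 0), (4, 3, 1)]


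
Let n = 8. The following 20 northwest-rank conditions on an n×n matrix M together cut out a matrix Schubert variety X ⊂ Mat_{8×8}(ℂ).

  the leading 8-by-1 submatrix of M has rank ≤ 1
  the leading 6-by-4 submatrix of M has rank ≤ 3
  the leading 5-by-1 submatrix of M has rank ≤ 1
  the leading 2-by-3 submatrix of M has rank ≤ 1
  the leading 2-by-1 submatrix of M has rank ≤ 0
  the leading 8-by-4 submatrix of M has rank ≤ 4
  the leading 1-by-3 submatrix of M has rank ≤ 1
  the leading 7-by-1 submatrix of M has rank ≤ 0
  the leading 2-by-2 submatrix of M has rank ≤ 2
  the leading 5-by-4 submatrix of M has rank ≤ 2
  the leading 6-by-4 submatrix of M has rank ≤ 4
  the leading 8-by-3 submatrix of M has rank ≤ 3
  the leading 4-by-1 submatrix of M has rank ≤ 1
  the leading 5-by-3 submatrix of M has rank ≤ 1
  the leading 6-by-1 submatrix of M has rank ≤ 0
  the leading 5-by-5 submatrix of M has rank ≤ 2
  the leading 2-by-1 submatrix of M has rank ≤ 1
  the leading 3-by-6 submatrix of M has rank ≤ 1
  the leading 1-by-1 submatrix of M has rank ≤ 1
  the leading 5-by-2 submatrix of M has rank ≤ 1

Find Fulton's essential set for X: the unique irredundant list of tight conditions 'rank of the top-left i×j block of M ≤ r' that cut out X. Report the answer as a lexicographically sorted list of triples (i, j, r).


Recovering R(i,j) via the rank-extension bound from the 20 conditions:

  i=1: 0 1 1 1 1 1 1 1
  i=2: 0 1 1 1 1 1 2 2
  i=3: 0 1 1 1 1 1 2 3
  i=4: 0 1 1 2 2 2 3 4
  i=5: 0 1 1 2 2 3 4 5
  i=6: 0 1 2 3 3 4 5 6
  i=7: 0 1 2 3 4 5 6 7
  i=8: 1 2 3 4 5 6 7 8

second differences of R give the permutation w = (2, 7, 8, 4, 6, 3, 5, 1).

Rothe diagram D(w) (18 cells), 4 SE-corners (essential conditions):

[(3, 6, 1), (5, 3, 1), (5, 5, 2), (7, 1, 0)]


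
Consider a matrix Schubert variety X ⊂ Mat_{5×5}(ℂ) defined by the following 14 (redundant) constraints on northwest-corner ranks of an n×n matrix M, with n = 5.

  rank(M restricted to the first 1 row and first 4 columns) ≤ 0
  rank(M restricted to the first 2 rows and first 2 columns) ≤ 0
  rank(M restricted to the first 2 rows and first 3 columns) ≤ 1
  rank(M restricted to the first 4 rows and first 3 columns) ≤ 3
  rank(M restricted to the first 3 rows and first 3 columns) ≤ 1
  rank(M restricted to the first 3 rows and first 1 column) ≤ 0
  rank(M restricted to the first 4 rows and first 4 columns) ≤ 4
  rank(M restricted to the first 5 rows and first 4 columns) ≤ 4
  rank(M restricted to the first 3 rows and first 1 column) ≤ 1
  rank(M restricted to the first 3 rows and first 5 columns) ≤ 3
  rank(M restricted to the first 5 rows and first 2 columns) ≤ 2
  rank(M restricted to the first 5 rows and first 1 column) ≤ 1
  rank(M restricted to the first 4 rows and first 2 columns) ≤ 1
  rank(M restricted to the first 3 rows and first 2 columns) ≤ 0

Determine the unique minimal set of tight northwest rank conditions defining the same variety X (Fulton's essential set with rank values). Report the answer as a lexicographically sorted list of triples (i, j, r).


Rank table r_w(5×5) implied by the 14 constraints:

  R[1]: 0  0  0  0  1
  R[2]: 0  0  1  1  2
  R[3]: 0  0  1  2  3
  R[4]: 1  1  2  3  4
  R[5]: 1  2  3  4  5

reading off 1-entries of Δ²R: w = (5, 3, 4, 1, 2).

Rothe diagram D(w) (8 cells), 2 SE-corners (essential conditions):

[(1, 4, 0), (3, 2, 0)]


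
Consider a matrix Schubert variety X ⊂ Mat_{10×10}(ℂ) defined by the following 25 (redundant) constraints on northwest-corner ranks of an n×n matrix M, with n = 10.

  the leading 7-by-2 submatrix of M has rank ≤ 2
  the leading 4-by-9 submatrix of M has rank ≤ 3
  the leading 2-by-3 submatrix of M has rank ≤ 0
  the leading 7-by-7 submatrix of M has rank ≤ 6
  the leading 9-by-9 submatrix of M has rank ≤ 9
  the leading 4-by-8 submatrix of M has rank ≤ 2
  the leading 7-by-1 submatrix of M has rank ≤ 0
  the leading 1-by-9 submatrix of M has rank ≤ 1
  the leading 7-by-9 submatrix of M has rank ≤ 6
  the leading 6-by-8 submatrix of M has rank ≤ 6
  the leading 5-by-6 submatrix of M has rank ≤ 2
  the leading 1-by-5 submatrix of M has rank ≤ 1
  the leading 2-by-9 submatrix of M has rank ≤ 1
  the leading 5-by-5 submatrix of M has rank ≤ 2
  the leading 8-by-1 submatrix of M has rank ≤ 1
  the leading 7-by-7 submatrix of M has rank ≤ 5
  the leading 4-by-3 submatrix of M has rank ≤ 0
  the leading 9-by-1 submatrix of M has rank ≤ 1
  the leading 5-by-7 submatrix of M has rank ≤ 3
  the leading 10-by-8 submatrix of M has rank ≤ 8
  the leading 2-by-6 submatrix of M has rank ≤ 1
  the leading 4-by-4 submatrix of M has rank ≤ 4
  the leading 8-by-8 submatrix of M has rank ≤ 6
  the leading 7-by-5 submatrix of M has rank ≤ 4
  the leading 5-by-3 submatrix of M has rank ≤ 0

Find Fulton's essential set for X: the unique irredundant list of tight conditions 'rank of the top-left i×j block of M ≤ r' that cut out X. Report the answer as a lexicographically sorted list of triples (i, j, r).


Recovering R(i,j) via the rank-extension bound from the 25 conditions:

  row 1: 0 0 0 1 1 1 1 1 1 1
  row 2: 0 0 0 1 1 1 1 1 1 2
  row 3: 0 0 0 1 2 2 2 2 2 3
  row 4: 0 0 0 1 2 2 2 2 3 4
  row 5: 0 0 0 1 2 2 3 3 4 5
  row 6: 0 1 1 2 3 3 4 4 5 6
  row 7: 0 1 2 3 4 4 5 5 6 7
  row 8: 1 2 3 4 5 5 6 6 7 8
  row 9: 1 2 3 4 5 6 7 7 8 9
  row 10: 1 2 3 4 5 6 7 8 9 10

reading off 1-entries of Δ²R: w = (4, 10, 5, 9, 7, 2, 3, 1, 6, 8).

|D(w)|=26, |Ess(w)|=5:

[(2, 9, 1), (4, 8, 2), (5, 3, 0), (5, 6, 2), (7, 1, 0)]


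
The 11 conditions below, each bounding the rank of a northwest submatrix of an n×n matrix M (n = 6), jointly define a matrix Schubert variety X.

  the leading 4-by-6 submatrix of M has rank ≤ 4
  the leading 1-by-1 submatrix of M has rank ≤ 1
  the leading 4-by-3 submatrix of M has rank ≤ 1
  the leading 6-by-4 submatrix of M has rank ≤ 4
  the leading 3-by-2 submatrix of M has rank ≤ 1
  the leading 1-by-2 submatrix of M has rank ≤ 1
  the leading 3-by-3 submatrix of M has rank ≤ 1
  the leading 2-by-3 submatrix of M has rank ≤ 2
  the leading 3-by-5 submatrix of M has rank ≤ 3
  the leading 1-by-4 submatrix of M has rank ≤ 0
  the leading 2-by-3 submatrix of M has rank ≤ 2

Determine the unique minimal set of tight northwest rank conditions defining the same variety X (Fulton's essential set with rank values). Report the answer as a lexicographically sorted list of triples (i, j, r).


Reconstructing r_w from the 11 given conditions:

  R[1]: 0, 0, 0, 0, 1, 1
  R[2]: 1, 1, 1, 1, 2, 2
  R[3]: 1, 1, 1, 2, 3, 3
  R[4]: 1, 1, 1, 2, 3, 4
  R[5]: 1, 2, 2, 3, 4, 5
  R[6]: 1, 2, 3, 4, 5, 6

reading off 1-entries of Δ²R: w = (5, 1, 4, 6, 2, 3).

|D(w)|=8, |Ess(w)|=2:

[(1, 4, 0), (4, 3, 1)]


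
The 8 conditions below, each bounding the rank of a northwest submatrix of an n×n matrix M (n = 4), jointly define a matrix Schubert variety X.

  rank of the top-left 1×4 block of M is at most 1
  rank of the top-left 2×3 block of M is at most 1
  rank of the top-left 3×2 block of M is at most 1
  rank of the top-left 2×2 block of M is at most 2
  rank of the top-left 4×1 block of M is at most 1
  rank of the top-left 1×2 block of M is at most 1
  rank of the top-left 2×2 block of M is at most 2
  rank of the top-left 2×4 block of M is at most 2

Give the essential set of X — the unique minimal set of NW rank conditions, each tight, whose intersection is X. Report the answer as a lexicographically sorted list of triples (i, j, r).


Recovering R(i,j) via the rank-extension bound from the 8 conditions:

  R[1]: 1, 1, 1, 1
  R[2]: 1, 1, 1, 2
  R[3]: 1, 1, 2, 3
  R[4]: 1, 2, 3, 4

second differences of R give the permutation w = (1, 4, 3, 2).

|D(w)|=3, |Ess(w)|=2:

[(2, 3, 1), (3, 2, 1)]


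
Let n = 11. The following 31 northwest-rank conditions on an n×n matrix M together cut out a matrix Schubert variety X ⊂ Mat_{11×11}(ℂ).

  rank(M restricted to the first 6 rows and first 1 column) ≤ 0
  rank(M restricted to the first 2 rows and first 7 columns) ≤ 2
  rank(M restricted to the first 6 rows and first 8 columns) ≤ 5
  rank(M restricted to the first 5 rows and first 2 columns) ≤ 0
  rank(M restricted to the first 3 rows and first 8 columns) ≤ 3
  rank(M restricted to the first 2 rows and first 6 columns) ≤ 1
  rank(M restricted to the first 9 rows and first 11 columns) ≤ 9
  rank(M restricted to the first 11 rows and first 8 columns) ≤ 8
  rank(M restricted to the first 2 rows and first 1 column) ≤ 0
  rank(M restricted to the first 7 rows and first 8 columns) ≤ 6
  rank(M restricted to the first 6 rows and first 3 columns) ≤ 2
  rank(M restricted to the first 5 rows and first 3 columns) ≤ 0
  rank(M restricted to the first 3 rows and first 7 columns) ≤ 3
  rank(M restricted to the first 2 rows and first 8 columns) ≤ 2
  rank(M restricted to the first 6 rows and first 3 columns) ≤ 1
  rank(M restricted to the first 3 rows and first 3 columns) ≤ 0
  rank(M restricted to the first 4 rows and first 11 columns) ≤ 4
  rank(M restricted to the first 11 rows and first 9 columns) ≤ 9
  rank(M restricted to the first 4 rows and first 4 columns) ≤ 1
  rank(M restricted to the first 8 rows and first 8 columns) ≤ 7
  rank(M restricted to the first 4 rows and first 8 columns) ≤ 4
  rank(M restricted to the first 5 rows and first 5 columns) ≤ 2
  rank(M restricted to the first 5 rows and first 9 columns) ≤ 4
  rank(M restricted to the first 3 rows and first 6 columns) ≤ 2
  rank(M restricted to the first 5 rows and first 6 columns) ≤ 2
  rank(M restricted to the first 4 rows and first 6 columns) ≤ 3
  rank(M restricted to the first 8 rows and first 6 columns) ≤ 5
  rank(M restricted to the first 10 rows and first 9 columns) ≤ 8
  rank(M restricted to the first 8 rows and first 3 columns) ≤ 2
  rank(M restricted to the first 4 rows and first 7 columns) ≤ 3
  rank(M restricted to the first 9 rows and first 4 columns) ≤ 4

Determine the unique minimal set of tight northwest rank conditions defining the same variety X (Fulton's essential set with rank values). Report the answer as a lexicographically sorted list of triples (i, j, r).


Reconstructing r_w from the 31 given conditions:

  i=1: 0  0  0  1  1  1  1  1  1  1  1
  i=2: 0  0  0  1  1  1  2  2  2  2  2
  i=3: 0  0  0  1  2  2  3  3  3  3  3
  i=4: 0  0  0  1  2  2  3  4  4  4  4
  i=5: 0  0  0  1  2  2  3  4  4  5  5
  i=6: 0  1  1  2  3  3  4  5  5  6  6
  i=7: 1  2  2  3  4  4  5  6  6  7  7
  i=8: 1  2  2  3  4  5  6  7  7  8  8
  i=9: 1  2  3  4  5  6  7  8  8  9  9
  i=10: 1  2  3  4  5  6  7  8  8  9  10
  i=11: 1  2  3  4  5  6  7  8  9  10  11

giving w = (4, 7, 5, 8, 10, 2, 1, 6, 3, 11, 9) via Δ²R.

D(w) has 23 cells with 7 SE-corners; essential set:

[(2, 6, 1), (5, 3, 0), (5, 6, 2), (5, 9, 4), (6, 1, 0), (8, 3, 2), (10, 9, 8)]


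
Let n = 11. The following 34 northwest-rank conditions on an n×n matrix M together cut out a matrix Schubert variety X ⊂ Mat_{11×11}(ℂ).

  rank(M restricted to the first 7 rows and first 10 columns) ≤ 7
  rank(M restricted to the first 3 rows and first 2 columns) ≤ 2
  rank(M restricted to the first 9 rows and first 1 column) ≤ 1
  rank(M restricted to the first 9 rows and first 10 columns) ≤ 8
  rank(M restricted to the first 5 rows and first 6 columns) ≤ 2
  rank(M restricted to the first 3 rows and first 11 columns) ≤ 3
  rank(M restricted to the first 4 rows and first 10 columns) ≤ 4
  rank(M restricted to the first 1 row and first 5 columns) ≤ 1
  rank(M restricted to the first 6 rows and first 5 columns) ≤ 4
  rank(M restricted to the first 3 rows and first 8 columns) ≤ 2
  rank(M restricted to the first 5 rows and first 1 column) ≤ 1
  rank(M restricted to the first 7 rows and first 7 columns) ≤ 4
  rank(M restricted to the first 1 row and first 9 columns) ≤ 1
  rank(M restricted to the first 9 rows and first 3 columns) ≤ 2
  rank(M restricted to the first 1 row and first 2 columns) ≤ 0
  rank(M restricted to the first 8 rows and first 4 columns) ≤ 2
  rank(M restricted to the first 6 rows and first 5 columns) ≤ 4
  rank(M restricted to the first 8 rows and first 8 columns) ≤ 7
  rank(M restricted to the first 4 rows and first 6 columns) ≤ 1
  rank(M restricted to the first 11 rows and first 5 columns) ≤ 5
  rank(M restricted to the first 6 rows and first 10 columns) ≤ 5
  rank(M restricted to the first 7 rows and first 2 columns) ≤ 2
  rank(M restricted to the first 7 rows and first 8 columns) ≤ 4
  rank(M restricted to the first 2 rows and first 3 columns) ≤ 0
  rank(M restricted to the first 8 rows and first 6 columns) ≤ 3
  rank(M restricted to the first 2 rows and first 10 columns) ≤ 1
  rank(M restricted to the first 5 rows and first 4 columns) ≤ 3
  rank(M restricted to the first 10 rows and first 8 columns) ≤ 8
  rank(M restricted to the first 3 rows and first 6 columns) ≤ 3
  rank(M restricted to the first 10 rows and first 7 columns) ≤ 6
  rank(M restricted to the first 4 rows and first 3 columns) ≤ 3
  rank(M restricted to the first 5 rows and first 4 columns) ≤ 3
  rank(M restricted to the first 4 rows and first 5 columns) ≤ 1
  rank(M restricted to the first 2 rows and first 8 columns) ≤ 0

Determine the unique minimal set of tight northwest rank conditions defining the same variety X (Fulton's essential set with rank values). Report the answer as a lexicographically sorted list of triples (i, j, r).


Rank table r_w(11×11) implied by the 34 constraints:

  R[1]: 0 | 0 | 0 | 0 | 0 | 0 | 0 | 0 | 1 | 1 | 1
  R[2]: 0 | 0 | 0 | 0 | 0 | 0 | 0 | 0 | 1 | 1 | 2
  R[3]: 1 | 1 | 1 | 1 | 1 | 1 | 1 | 1 | 2 | 2 | 3
  R[4]: 1 | 1 | 1 | 1 | 1 | 1 | 2 | 2 | 3 | 3 | 4
  R[5]: 1 | 2 | 2 | 2 | 2 | 2 | 3 | 3 | 4 | 4 | 5
  R[6]: 1 | 2 | 2 | 2 | 3 | 3 | 4 | 4 | 5 | 5 | 6
  R[7]: 1 | 2 | 2 | 2 | 3 | 3 | 4 | 4 | 5 | 6 | 7
  R[8]: 1 | 2 | 2 | 2 | 3 | 3 | 4 | 5 | 6 | 7 | 8
  R[9]: 1 | 2 | 2 | 3 | 4 | 4 | 5 | 6 | 7 | 8 | 9
  R[10]: 1 | 2 | 3 | 4 | 5 | 5 | 6 | 7 | 8 | 9 | 10
  R[11]: 1 | 2 | 3 | 4 | 5 | 6 | 7 | 8 | 9 | 10 | 11

the unique w with this rank table is (9, 11, 1, 7, 2, 5, 10, 8, 4, 3, 6).

7 SE-corners of the 32-cell Rothe diagram give Ess(w):

[(2, 8, 0), (2, 10, 1), (4, 6, 1), (7, 8, 4), (8, 4, 2), (8, 6, 3), (9, 3, 2)]


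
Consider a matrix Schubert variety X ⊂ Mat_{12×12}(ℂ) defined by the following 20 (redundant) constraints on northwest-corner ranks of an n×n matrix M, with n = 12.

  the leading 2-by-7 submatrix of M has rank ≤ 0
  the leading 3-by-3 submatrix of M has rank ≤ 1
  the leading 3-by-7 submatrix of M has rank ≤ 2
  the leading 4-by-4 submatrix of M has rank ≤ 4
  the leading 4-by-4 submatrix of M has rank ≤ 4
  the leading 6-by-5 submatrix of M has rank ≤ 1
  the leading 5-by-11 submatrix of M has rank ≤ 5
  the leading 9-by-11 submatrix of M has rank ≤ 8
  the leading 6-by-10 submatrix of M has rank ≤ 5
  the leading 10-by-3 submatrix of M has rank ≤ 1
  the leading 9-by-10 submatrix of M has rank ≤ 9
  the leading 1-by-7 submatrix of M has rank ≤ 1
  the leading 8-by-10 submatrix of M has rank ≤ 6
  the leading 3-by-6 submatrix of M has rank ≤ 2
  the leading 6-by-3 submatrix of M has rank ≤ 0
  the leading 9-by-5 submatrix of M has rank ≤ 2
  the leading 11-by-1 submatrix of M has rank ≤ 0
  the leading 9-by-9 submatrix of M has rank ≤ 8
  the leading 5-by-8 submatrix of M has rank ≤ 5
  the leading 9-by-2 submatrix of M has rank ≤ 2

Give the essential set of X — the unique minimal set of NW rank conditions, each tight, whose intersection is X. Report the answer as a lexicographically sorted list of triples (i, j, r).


The tightest implied rank at each (i,j), from the 20 conditions:

  row 1: 0  0  0  0  0  0  0  1  1  1  1  1
  row 2: 0  0  0  0  0  0  0  1  2  2  2  2
  row 3: 0  0  0  1  1  1  1  2  3  3  3  3
  row 4: 0  0  0  1  1  2  2  3  4  4  4  4
  row 5: 0  0  0  1  1  2  3  4  5  5  5  5
  row 6: 0  0  0  1  1  2  3  4  5  5  6  6
  row 7: 0  1  1  2  2  3  4  5  6  6  7  7
  row 8: 0  1  1  2  2  3  4  5  6  6  7  8
  row 9: 0  1  1  2  2  3  4  5  6  7  8  9
  row 10: 0  1  1  2  3  4  5  6  7  8  9  10
  row 11: 0  1  2  3  4  5  6  7  8  9  10  11
  row 12: 1  2  3  4  5  6  7  8  9  10  11  12

the unique w with this rank table is (8, 9, 4, 6, 7, 11, 2, 12, 10, 5, 3, 1).

|D(w)|=41, |Ess(w)|=8:

[(2, 7, 0), (6, 3, 0), (6, 5, 1), (6, 10, 5), (8, 10, 6), (9, 5, 2), (10, 3, 1), (11, 1, 0)]


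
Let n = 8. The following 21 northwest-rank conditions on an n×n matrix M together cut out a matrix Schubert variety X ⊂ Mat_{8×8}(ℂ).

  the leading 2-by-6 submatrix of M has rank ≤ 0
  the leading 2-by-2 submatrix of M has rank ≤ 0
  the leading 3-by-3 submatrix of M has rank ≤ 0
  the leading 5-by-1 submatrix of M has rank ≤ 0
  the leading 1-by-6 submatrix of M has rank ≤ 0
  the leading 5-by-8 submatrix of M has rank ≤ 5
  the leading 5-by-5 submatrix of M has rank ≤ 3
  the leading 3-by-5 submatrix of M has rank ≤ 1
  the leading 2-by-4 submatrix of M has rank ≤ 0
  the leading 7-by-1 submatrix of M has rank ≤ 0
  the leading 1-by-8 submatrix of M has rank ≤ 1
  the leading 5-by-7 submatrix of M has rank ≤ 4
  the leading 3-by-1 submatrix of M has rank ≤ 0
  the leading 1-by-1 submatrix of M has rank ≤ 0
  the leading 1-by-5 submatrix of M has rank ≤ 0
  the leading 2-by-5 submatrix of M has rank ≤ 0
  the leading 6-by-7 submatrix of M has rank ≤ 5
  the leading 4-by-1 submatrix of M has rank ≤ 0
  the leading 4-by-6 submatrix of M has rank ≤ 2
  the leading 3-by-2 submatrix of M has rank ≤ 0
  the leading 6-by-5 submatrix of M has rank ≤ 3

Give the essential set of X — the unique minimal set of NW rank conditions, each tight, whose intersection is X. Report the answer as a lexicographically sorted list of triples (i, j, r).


Recovering R(i,j) via the rank-extension bound from the 21 conditions:

  R[1]: 0 | 0 | 0 | 0 | 0 | 0 | 1 | 1
  R[2]: 0 | 0 | 0 | 0 | 0 | 0 | 1 | 2
  R[3]: 0 | 0 | 0 | 1 | 1 | 1 | 2 | 3
  R[4]: 0 | 1 | 1 | 2 | 2 | 2 | 3 | 4
  R[5]: 0 | 1 | 2 | 3 | 3 | 3 | 4 | 5
  R[6]: 0 | 1 | 2 | 3 | 3 | 4 | 5 | 6
  R[7]: 0 | 1 | 2 | 3 | 4 | 5 | 6 | 7
  R[8]: 1 | 2 | 3 | 4 | 5 | 6 | 7 | 8

second differences of R give the permutation w = (7, 8, 4, 2, 3, 6, 5, 1).

|D(w)|=20, |Ess(w)|=4:

[(2, 6, 0), (3, 3, 0), (6, 5, 3), (7, 1, 0)]


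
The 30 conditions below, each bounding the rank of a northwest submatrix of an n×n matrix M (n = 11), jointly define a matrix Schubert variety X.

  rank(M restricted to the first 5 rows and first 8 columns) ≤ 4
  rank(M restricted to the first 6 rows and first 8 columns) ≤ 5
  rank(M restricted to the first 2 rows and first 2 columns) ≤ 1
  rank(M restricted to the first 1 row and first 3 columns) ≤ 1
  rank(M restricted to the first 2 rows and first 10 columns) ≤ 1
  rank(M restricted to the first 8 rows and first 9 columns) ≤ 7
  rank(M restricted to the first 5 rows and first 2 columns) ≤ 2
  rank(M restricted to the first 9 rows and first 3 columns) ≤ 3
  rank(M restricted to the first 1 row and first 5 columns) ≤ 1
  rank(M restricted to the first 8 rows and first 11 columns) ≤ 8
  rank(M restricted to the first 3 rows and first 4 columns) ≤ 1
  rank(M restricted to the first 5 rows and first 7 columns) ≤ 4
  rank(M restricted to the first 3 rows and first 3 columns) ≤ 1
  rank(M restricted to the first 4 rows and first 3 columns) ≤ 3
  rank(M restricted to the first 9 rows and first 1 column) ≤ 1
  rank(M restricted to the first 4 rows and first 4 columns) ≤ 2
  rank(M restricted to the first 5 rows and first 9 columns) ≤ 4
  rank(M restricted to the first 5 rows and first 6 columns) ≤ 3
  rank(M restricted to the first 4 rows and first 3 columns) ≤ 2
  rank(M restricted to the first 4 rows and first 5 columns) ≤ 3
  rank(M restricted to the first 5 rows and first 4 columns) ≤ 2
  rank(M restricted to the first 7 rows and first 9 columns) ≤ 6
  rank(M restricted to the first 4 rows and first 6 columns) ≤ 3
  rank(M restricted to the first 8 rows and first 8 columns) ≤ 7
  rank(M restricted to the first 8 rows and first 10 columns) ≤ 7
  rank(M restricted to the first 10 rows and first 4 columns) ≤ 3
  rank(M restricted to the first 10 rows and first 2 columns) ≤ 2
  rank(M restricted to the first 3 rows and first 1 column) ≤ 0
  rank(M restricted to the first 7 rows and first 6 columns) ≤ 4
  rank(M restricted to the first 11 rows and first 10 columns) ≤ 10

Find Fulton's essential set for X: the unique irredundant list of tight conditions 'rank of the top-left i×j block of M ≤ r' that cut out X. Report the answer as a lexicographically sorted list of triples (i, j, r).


Propagating the 30 rank bounds to every northwest block:

  row 1: 0  1  1  1  1  1  1  1  1  1  1
  row 2: 0  1  1  1  1  1  1  1  1  1  2
  row 3: 0  1  1  1  2  2  2  2  2  2  3
  row 4: 1  2  2  2  3  3  3  3  3  3  4
  row 5: 1  2  2  2  3  3  4  4  4  4  5
  row 6: 1  2  3  3  4  4  5  5  5  5  6
  row 7: 1  2  3  3  4  4  5  6  6  6  7
  row 8: 1  2  3  3  4  5  6  7  7  7  8
  row 9: 1  2  3  3  4  5  6  7  8  8  9
  row 10: 1  2  3  3  4  5  6  7  8  9  10
  row 11: 1  2  3  4  5  6  7  8  9  10  11

hence w(1..11) = (2, 11, 5, 1, 7, 3, 8, 6, 9, 10, 4).

D(w) has 21 cells with 7 SE-corners; essential set:

[(2, 10, 1), (3, 1, 0), (3, 4, 1), (5, 4, 2), (5, 6, 3), (7, 6, 4), (10, 4, 3)]


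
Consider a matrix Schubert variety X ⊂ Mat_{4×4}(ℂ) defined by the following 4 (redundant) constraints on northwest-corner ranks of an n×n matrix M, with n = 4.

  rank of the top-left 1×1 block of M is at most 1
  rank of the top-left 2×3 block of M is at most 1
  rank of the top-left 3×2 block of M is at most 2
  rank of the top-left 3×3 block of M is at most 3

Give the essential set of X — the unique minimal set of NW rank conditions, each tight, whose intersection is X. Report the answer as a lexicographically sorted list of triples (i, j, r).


The tightest implied rank at each (i,j), from the 4 conditions:

  i=1: 1, 1, 1, 1
  i=2: 1, 1, 1, 2
  i=3: 1, 2, 2, 3
  i=4: 1, 2, 3, 4

reading off 1-entries of Δ²R: w = (1, 4, 2, 3).

1 SE-corner of the 2-cell Rothe diagram gives Ess(w):

[(2, 3, 1)]


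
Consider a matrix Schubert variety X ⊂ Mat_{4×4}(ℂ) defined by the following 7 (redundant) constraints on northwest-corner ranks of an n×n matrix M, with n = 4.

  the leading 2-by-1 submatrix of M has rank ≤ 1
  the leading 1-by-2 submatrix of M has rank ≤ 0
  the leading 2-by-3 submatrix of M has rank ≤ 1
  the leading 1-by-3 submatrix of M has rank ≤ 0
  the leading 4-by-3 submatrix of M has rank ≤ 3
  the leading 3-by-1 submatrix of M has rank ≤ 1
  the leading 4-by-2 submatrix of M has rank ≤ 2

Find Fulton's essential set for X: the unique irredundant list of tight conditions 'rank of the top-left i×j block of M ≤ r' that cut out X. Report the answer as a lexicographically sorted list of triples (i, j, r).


Propagating the 7 rank bounds to every northwest block:

  row 1: 0 | 0 | 0 | 1
  row 2: 1 | 1 | 1 | 2
  row 3: 1 | 2 | 2 | 3
  row 4: 1 | 2 | 3 | 4

giving w = (4, 1, 2, 3) via Δ²R.

Fulton essential set (1 of the 3 Rothe cells):

[(1, 3, 0)]


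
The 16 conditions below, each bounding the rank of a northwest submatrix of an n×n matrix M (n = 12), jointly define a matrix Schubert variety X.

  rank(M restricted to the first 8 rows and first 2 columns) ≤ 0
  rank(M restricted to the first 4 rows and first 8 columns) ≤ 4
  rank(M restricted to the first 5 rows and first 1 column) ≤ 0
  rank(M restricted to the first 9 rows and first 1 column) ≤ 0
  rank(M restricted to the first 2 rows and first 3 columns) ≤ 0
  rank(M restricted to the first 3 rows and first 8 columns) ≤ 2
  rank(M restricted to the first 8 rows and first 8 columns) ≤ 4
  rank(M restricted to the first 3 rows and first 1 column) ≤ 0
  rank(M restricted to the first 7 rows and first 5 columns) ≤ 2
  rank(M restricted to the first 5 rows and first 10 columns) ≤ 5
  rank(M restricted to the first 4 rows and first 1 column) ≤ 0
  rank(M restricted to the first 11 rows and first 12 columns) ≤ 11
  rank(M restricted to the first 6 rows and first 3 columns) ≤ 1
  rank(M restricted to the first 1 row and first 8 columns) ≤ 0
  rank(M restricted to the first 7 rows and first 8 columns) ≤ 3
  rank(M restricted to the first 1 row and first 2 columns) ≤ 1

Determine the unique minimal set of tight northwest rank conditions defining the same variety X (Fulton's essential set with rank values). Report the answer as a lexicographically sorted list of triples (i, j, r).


Rank table r_w(12×12) implied by the 16 constraints:

  row 1: 0 0 0 0 0 0 0 0 1 1 1 1
  row 2: 0 0 0 1 1 1 1 1 2 2 2 2
  row 3: 0 0 1 2 2 2 2 2 3 3 3 3
  row 4: 0 0 1 2 2 3 3 3 4 4 4 4
  row 5: 0 0 1 2 2 3 3 3 4 5 5 5
  row 6: 0 0 1 2 2 3 3 3 4 5 6 6
  row 7: 0 0 1 2 2 3 3 3 4 5 6 7
  row 8: 0 0 1 2 3 4 4 4 5 6 7 8
  row 9: 0 1 2 3 4 5 5 5 6 7 8 9
  row 10: 1 2 3 4 5 6 6 6 7 8 9 10
  row 11: 1 2 3 4 5 6 7 7 8 9 10 11
  row 12: 1 2 3 4 5 6 7 8 9 10 11 12

giving w = (9, 4, 3, 6, 10, 11, 12, 5, 2, 1, 7, 8) via Δ²R.

Rothe diagram D(w) (34 cells), 6 SE-corners (essential conditions):

[(1, 8, 0), (2, 3, 0), (7, 5, 2), (7, 8, 3), (8, 2, 0), (9, 1, 0)]
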